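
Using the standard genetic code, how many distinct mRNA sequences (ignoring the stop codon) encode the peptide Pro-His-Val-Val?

128

Pro: 4 codons.
His: 2 codons.
Val: 4 codons.
Val: 4 codons.
4 × 2 × 4 × 4 = 128.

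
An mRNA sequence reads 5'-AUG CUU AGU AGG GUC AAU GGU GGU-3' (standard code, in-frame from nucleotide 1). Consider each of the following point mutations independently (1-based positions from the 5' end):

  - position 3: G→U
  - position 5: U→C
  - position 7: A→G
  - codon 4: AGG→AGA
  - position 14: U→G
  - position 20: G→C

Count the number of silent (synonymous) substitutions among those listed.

1

Codon 1: AUG (Met) → AUU (Ile) — missense.
Codon 2: CUU (Leu) → CCU (Pro) — missense.
Codon 3: AGU (Ser) → GGU (Gly) — missense.
Codon 4: AGG (Arg) → AGA (Arg) — synonymous.
Codon 5: GUC (Val) → GGC (Gly) — missense.
Codon 7: GGU (Gly) → GCU (Ala) — missense.
Synonymous: 1 of 6.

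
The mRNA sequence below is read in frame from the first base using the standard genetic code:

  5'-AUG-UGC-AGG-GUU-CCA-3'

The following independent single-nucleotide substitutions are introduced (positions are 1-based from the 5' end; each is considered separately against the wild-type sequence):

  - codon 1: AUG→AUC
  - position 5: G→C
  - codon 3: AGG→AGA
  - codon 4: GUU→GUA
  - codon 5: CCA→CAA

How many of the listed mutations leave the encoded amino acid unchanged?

2

Codon 1: AUG (Met) → AUC (Ile) — missense.
Codon 2: UGC (Cys) → UCC (Ser) — missense.
Codon 3: AGG (Arg) → AGA (Arg) — synonymous.
Codon 4: GUU (Val) → GUA (Val) — synonymous.
Codon 5: CCA (Pro) → CAA (Gln) — missense.
Synonymous: 2 of 5.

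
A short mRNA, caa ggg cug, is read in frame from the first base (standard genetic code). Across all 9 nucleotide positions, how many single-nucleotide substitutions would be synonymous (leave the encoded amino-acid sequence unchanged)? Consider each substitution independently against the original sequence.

8

Codon 1 (CAA, Gln): 1 synonymous substitution.
Codon 2 (GGG, Gly): 3 synonymous substitutions.
Codon 3 (CUG, Leu): 4 synonymous substitutions.
Total: 1 + 3 + 4 = 8.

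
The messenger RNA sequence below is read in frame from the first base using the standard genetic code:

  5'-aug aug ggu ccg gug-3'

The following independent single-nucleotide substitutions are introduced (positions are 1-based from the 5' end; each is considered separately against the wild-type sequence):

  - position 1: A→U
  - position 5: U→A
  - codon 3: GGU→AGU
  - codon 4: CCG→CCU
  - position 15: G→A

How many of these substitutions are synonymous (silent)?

Codon 1: AUG (Met) → UUG (Leu) — missense.
Codon 2: AUG (Met) → AAG (Lys) — missense.
Codon 3: GGU (Gly) → AGU (Ser) — missense.
Codon 4: CCG (Pro) → CCU (Pro) — synonymous.
Codon 5: GUG (Val) → GUA (Val) — synonymous.
Synonymous: 2 of 5.

2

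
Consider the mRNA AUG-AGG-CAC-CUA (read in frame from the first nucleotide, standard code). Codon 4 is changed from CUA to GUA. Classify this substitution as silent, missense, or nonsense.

Position 10 falls in codon 4: CUA → Leu.
After the substitution the codon is GUA → Val.
Leu ≠ Val, so this is a missense mutation.

missense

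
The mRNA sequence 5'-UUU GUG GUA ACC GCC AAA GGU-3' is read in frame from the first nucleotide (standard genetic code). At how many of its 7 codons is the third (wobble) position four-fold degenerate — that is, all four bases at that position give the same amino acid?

Codon 1 UUU (Phe): third position 2-fold.
Codon 2 GUG (Val): third position 4-fold.
Codon 3 GUA (Val): third position 4-fold.
Codon 4 ACC (Thr): third position 4-fold.
Codon 5 GCC (Ala): third position 4-fold.
Codon 6 AAA (Lys): third position 2-fold.
Codon 7 GGU (Gly): third position 4-fold.
Four-fold degenerate third positions: 5.

5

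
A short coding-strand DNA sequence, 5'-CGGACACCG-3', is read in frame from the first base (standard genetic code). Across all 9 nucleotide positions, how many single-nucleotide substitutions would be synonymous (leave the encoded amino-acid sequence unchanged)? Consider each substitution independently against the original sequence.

10

Codon 1 (CGG, Arg): 4 synonymous substitutions.
Codon 2 (ACA, Thr): 3 synonymous substitutions.
Codon 3 (CCG, Pro): 3 synonymous substitutions.
Total: 4 + 3 + 3 = 10.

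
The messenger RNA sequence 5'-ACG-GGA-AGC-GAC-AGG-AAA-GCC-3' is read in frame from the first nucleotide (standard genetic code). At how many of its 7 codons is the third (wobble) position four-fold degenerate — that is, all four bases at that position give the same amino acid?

Codon 1 ACG (Thr): third position 4-fold.
Codon 2 GGA (Gly): third position 4-fold.
Codon 3 AGC (Ser): third position 2-fold.
Codon 4 GAC (Asp): third position 2-fold.
Codon 5 AGG (Arg): third position 2-fold.
Codon 6 AAA (Lys): third position 2-fold.
Codon 7 GCC (Ala): third position 4-fold.
Four-fold degenerate third positions: 3.

3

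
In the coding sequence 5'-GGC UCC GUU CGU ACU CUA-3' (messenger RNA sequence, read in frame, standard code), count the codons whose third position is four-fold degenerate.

6

Codon 1 GGC (Gly): third position 4-fold.
Codon 2 UCC (Ser): third position 4-fold.
Codon 3 GUU (Val): third position 4-fold.
Codon 4 CGU (Arg): third position 4-fold.
Codon 5 ACU (Thr): third position 4-fold.
Codon 6 CUA (Leu): third position 4-fold.
Four-fold degenerate third positions: 6.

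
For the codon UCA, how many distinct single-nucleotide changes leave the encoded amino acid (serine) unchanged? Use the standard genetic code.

Position 1: none → 0 synonymous.
Position 2: none → 0 synonymous.
Position 3: UCU, UCC, UCG → 3 synonymous.
Total: 0 + 0 + 3 = 3.

3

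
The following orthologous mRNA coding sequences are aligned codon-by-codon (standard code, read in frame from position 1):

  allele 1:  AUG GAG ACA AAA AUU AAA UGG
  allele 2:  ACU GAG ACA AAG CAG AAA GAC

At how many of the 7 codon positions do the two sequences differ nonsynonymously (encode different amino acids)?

3

Codon 1: AUG Met / ACU Thr — nonsynonymous.
Codon 2: GAG Glu / GAG Glu — identical.
Codon 3: ACA Thr / ACA Thr — identical.
Codon 4: AAA Lys / AAG Lys — synonymous.
Codon 5: AUU Ile / CAG Gln — nonsynonymous.
Codon 6: AAA Lys / AAA Lys — identical.
Codon 7: UGG Trp / GAC Asp — nonsynonymous.
Nonsynonymous differences: 3.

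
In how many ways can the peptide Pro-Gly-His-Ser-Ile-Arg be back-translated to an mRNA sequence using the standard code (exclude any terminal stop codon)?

Pro: 4 codons.
Gly: 4 codons.
His: 2 codons.
Ser: 6 codons.
Ile: 3 codons.
Arg: 6 codons.
4 × 4 × 2 × 6 × 3 × 6 = 3456.

3456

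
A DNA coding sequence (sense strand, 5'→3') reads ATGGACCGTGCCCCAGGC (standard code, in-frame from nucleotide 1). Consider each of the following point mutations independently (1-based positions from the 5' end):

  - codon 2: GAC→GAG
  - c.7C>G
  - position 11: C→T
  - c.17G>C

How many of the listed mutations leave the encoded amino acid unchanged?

Codon 2: GAC (Asp) → GAG (Glu) — missense.
Codon 3: CGT (Arg) → GGT (Gly) — missense.
Codon 4: GCC (Ala) → GTC (Val) — missense.
Codon 6: GGC (Gly) → GCC (Ala) — missense.
Synonymous: 0 of 4.

0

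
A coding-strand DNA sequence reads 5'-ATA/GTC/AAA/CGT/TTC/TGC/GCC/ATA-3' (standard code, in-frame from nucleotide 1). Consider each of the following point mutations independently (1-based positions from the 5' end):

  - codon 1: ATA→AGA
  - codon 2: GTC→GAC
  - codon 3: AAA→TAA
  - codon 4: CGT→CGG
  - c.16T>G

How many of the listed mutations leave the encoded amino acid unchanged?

Codon 1: ATA (Ile) → AGA (Arg) — missense.
Codon 2: GTC (Val) → GAC (Asp) — missense.
Codon 3: AAA (Lys) → TAA (Stop) — nonsense.
Codon 4: CGT (Arg) → CGG (Arg) — synonymous.
Codon 6: TGC (Cys) → GGC (Gly) — missense.
Synonymous: 1 of 5.

1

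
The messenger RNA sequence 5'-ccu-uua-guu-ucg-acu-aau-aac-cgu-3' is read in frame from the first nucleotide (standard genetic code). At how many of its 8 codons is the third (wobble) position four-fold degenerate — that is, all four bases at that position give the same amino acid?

Codon 1 CCU (Pro): third position 4-fold.
Codon 2 UUA (Leu): third position 2-fold.
Codon 3 GUU (Val): third position 4-fold.
Codon 4 UCG (Ser): third position 4-fold.
Codon 5 ACU (Thr): third position 4-fold.
Codon 6 AAU (Asn): third position 2-fold.
Codon 7 AAC (Asn): third position 2-fold.
Codon 8 CGU (Arg): third position 4-fold.
Four-fold degenerate third positions: 5.

5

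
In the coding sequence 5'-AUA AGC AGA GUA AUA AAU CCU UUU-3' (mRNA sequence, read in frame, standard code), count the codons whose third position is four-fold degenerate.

2

Codon 1 AUA (Ile): third position 3-fold.
Codon 2 AGC (Ser): third position 2-fold.
Codon 3 AGA (Arg): third position 2-fold.
Codon 4 GUA (Val): third position 4-fold.
Codon 5 AUA (Ile): third position 3-fold.
Codon 6 AAU (Asn): third position 2-fold.
Codon 7 CCU (Pro): third position 4-fold.
Codon 8 UUU (Phe): third position 2-fold.
Four-fold degenerate third positions: 2.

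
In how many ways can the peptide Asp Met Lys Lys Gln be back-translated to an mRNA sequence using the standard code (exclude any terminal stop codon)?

Asp: 2 codons.
Met: 1 codon.
Lys: 2 codons.
Lys: 2 codons.
Gln: 2 codons.
2 × 1 × 2 × 2 × 2 = 16.

16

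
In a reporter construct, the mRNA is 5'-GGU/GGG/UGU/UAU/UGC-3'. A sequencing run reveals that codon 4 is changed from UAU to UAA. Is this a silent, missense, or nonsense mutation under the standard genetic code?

Position 12 falls in codon 4: UAU → Tyr.
After the substitution the codon is UAA → Stop.
The new codon is a stop codon, so this is a nonsense mutation.

nonsense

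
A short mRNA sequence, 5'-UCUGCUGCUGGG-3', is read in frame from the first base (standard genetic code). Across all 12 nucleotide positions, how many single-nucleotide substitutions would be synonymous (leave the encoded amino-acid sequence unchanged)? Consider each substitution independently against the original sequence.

Codon 1 (UCU, Ser): 3 synonymous substitutions.
Codon 2 (GCU, Ala): 3 synonymous substitutions.
Codon 3 (GCU, Ala): 3 synonymous substitutions.
Codon 4 (GGG, Gly): 3 synonymous substitutions.
Total: 3 + 3 + 3 + 3 = 12.

12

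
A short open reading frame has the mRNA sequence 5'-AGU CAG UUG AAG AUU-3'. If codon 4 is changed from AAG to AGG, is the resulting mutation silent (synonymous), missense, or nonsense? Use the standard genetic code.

missense

Position 11 falls in codon 4: AAG → Lys.
After the substitution the codon is AGG → Arg.
Lys ≠ Arg, so this is a missense mutation.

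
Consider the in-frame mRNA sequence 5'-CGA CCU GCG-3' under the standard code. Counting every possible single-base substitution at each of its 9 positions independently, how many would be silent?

Codon 1 (CGA, Arg): 4 synonymous substitutions.
Codon 2 (CCU, Pro): 3 synonymous substitutions.
Codon 3 (GCG, Ala): 3 synonymous substitutions.
Total: 4 + 3 + 3 = 10.

10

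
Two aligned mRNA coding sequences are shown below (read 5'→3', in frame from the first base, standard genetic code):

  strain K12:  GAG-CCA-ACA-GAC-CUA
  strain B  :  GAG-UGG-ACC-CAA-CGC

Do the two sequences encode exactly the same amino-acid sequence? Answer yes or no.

Codon 1: GAG Glu / GAG Glu — identical.
Codon 2: CCA Pro / UGG Trp — nonsynonymous.
Codon 3: ACA Thr / ACC Thr — synonymous.
Codon 4: GAC Asp / CAA Gln — nonsynonymous.
Codon 5: CUA Leu / CGC Arg — nonsynonymous.
Nonsynonymous differences: 3 → different protein.

no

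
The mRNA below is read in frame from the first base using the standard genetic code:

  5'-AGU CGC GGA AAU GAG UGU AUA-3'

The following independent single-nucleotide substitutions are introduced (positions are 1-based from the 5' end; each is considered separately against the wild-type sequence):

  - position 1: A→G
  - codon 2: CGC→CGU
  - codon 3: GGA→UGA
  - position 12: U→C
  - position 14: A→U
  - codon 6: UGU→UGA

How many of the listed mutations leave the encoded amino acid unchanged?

2

Codon 1: AGU (Ser) → GGU (Gly) — missense.
Codon 2: CGC (Arg) → CGU (Arg) — synonymous.
Codon 3: GGA (Gly) → UGA (Stop) — nonsense.
Codon 4: AAU (Asn) → AAC (Asn) — synonymous.
Codon 5: GAG (Glu) → GUG (Val) — missense.
Codon 6: UGU (Cys) → UGA (Stop) — nonsense.
Synonymous: 2 of 6.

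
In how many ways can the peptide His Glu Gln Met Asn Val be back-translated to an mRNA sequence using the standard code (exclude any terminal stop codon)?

64

His: 2 codons.
Glu: 2 codons.
Gln: 2 codons.
Met: 1 codon.
Asn: 2 codons.
Val: 4 codons.
2 × 2 × 2 × 1 × 2 × 4 = 64.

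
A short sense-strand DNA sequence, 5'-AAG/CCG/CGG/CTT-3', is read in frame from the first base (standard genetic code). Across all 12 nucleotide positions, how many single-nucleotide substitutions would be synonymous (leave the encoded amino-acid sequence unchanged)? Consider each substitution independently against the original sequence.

Codon 1 (AAG, Lys): 1 synonymous substitution.
Codon 2 (CCG, Pro): 3 synonymous substitutions.
Codon 3 (CGG, Arg): 4 synonymous substitutions.
Codon 4 (CTT, Leu): 3 synonymous substitutions.
Total: 1 + 3 + 4 + 3 = 11.

11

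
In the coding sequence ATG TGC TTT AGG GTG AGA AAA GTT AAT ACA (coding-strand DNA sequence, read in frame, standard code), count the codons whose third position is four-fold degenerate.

3

Codon 1 ATG (Met): third position 1-fold.
Codon 2 TGC (Cys): third position 2-fold.
Codon 3 TTT (Phe): third position 2-fold.
Codon 4 AGG (Arg): third position 2-fold.
Codon 5 GTG (Val): third position 4-fold.
Codon 6 AGA (Arg): third position 2-fold.
Codon 7 AAA (Lys): third position 2-fold.
Codon 8 GTT (Val): third position 4-fold.
Codon 9 AAT (Asn): third position 2-fold.
Codon 10 ACA (Thr): third position 4-fold.
Four-fold degenerate third positions: 3.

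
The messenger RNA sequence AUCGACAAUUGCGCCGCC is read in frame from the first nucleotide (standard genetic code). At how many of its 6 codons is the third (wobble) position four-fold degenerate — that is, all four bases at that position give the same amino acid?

2

Codon 1 AUC (Ile): third position 3-fold.
Codon 2 GAC (Asp): third position 2-fold.
Codon 3 AAU (Asn): third position 2-fold.
Codon 4 UGC (Cys): third position 2-fold.
Codon 5 GCC (Ala): third position 4-fold.
Codon 6 GCC (Ala): third position 4-fold.
Four-fold degenerate third positions: 2.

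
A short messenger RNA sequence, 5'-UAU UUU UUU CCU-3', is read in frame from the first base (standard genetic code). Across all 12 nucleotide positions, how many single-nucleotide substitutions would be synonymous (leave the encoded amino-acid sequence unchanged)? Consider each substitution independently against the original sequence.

Codon 1 (UAU, Tyr): 1 synonymous substitution.
Codon 2 (UUU, Phe): 1 synonymous substitution.
Codon 3 (UUU, Phe): 1 synonymous substitution.
Codon 4 (CCU, Pro): 3 synonymous substitutions.
Total: 1 + 1 + 1 + 3 = 6.

6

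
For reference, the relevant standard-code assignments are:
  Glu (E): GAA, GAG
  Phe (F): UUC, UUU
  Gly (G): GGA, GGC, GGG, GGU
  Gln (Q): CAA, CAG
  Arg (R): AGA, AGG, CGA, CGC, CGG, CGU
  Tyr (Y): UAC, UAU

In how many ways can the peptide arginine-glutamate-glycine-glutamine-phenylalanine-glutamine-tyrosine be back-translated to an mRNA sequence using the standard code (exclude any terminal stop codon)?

Arg: 6 codons.
Glu: 2 codons.
Gly: 4 codons.
Gln: 2 codons.
Phe: 2 codons.
Gln: 2 codons.
Tyr: 2 codons.
6 × 2 × 4 × 2 × 2 × 2 × 2 = 768.

768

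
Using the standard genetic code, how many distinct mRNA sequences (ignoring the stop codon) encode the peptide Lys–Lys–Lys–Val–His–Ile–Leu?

Lys: 2 codons.
Lys: 2 codons.
Lys: 2 codons.
Val: 4 codons.
His: 2 codons.
Ile: 3 codons.
Leu: 6 codons.
2 × 2 × 2 × 4 × 2 × 3 × 6 = 1152.

1152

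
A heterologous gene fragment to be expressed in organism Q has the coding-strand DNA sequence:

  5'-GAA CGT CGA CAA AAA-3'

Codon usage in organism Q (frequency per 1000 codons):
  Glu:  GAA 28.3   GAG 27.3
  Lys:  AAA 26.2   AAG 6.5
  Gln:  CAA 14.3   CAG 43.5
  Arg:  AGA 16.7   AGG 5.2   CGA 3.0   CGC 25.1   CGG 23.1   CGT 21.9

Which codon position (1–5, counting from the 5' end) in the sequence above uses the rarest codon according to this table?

3

Codon 1 GAA (Glu): 28.3 per 1000.
Codon 2 CGT (Arg): 21.9 per 1000.
Codon 3 CGA (Arg): 3.0 per 1000.
Codon 4 CAA (Gln): 14.3 per 1000.
Codon 5 AAA (Lys): 26.2 per 1000.
Lowest frequency is 3.0 at codon 3.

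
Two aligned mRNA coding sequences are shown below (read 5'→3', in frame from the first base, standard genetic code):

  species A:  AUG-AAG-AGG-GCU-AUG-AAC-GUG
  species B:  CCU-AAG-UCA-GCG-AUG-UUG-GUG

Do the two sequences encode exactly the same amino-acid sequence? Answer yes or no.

no

Codon 1: AUG Met / CCU Pro — nonsynonymous.
Codon 2: AAG Lys / AAG Lys — identical.
Codon 3: AGG Arg / UCA Ser — nonsynonymous.
Codon 4: GCU Ala / GCG Ala — synonymous.
Codon 5: AUG Met / AUG Met — identical.
Codon 6: AAC Asn / UUG Leu — nonsynonymous.
Codon 7: GUG Val / GUG Val — identical.
Nonsynonymous differences: 3 → different protein.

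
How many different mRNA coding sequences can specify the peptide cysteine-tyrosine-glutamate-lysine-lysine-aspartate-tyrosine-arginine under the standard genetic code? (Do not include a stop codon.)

768

Cys: 2 codons.
Tyr: 2 codons.
Glu: 2 codons.
Lys: 2 codons.
Lys: 2 codons.
Asp: 2 codons.
Tyr: 2 codons.
Arg: 6 codons.
2 × 2 × 2 × 2 × 2 × 2 × 2 × 6 = 768.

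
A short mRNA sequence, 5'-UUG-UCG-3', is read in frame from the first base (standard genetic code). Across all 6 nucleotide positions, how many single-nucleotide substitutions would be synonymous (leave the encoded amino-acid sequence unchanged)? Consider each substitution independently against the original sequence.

Codon 1 (UUG, Leu): 2 synonymous substitutions.
Codon 2 (UCG, Ser): 3 synonymous substitutions.
Total: 2 + 3 = 5.

5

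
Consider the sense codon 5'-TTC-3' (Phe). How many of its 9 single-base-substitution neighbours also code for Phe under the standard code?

1

Position 1: none → 0 synonymous.
Position 2: none → 0 synonymous.
Position 3: TTT → 1 synonymous.
Total: 0 + 0 + 1 = 1.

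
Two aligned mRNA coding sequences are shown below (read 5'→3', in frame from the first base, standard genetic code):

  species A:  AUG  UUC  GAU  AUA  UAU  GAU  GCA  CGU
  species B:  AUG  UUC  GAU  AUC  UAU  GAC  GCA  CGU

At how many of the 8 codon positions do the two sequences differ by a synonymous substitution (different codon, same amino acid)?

2

Codon 1: AUG Met / AUG Met — identical.
Codon 2: UUC Phe / UUC Phe — identical.
Codon 3: GAU Asp / GAU Asp — identical.
Codon 4: AUA Ile / AUC Ile — synonymous.
Codon 5: UAU Tyr / UAU Tyr — identical.
Codon 6: GAU Asp / GAC Asp — synonymous.
Codon 7: GCA Ala / GCA Ala — identical.
Codon 8: CGU Arg / CGU Arg — identical.
Synonymous differences: 2.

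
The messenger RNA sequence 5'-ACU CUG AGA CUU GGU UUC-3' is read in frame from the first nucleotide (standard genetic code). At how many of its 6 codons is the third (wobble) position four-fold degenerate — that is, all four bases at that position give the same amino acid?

4

Codon 1 ACU (Thr): third position 4-fold.
Codon 2 CUG (Leu): third position 4-fold.
Codon 3 AGA (Arg): third position 2-fold.
Codon 4 CUU (Leu): third position 4-fold.
Codon 5 GGU (Gly): third position 4-fold.
Codon 6 UUC (Phe): third position 2-fold.
Four-fold degenerate third positions: 4.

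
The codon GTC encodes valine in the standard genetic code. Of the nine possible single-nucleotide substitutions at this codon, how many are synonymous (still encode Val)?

3

Position 1: none → 0 synonymous.
Position 2: none → 0 synonymous.
Position 3: GTT, GTA, GTG → 3 synonymous.
Total: 0 + 0 + 3 = 3.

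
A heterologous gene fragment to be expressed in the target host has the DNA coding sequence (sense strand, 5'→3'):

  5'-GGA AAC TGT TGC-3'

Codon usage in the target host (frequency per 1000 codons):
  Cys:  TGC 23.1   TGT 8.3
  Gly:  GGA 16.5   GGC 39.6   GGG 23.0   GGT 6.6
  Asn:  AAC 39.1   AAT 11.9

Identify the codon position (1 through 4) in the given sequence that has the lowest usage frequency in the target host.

Codon 1 GGA (Gly): 16.5 per 1000.
Codon 2 AAC (Asn): 39.1 per 1000.
Codon 3 TGT (Cys): 8.3 per 1000.
Codon 4 TGC (Cys): 23.1 per 1000.
Lowest frequency is 8.3 at codon 3.

3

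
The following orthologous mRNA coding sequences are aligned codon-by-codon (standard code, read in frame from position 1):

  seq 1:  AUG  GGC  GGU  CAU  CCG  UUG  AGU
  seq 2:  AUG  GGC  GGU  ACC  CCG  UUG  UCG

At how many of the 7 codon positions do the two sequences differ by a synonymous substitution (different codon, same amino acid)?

Codon 1: AUG Met / AUG Met — identical.
Codon 2: GGC Gly / GGC Gly — identical.
Codon 3: GGU Gly / GGU Gly — identical.
Codon 4: CAU His / ACC Thr — nonsynonymous.
Codon 5: CCG Pro / CCG Pro — identical.
Codon 6: UUG Leu / UUG Leu — identical.
Codon 7: AGU Ser / UCG Ser — synonymous.
Synonymous differences: 1.

1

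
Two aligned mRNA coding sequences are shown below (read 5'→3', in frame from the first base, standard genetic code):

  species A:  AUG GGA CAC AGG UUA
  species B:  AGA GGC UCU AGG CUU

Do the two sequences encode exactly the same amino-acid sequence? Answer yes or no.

no

Codon 1: AUG Met / AGA Arg — nonsynonymous.
Codon 2: GGA Gly / GGC Gly — synonymous.
Codon 3: CAC His / UCU Ser — nonsynonymous.
Codon 4: AGG Arg / AGG Arg — identical.
Codon 5: UUA Leu / CUU Leu — synonymous.
Nonsynonymous differences: 2 → different protein.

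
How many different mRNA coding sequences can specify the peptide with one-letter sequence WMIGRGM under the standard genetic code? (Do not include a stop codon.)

288

Trp: 1 codon.
Met: 1 codon.
Ile: 3 codons.
Gly: 4 codons.
Arg: 6 codons.
Gly: 4 codons.
Met: 1 codon.
1 × 1 × 3 × 4 × 6 × 4 × 1 = 288.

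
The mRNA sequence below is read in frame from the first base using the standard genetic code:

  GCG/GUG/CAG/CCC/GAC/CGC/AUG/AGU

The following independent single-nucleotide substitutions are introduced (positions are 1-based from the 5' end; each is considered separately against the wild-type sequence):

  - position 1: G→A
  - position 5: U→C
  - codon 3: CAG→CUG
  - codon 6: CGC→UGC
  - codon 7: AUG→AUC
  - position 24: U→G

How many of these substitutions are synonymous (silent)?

Codon 1: GCG (Ala) → ACG (Thr) — missense.
Codon 2: GUG (Val) → GCG (Ala) — missense.
Codon 3: CAG (Gln) → CUG (Leu) — missense.
Codon 6: CGC (Arg) → UGC (Cys) — missense.
Codon 7: AUG (Met) → AUC (Ile) — missense.
Codon 8: AGU (Ser) → AGG (Arg) — missense.
Synonymous: 0 of 6.

0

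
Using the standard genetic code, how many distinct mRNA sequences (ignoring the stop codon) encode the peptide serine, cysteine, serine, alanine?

Ser: 6 codons.
Cys: 2 codons.
Ser: 6 codons.
Ala: 4 codons.
6 × 2 × 6 × 4 = 288.

288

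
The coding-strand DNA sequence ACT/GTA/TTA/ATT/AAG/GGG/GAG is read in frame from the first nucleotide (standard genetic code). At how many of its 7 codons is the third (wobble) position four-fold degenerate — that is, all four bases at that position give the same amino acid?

3

Codon 1 ACT (Thr): third position 4-fold.
Codon 2 GTA (Val): third position 4-fold.
Codon 3 TTA (Leu): third position 2-fold.
Codon 4 ATT (Ile): third position 3-fold.
Codon 5 AAG (Lys): third position 2-fold.
Codon 6 GGG (Gly): third position 4-fold.
Codon 7 GAG (Glu): third position 2-fold.
Four-fold degenerate third positions: 3.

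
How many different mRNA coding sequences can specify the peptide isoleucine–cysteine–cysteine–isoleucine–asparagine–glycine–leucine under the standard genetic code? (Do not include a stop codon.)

Ile: 3 codons.
Cys: 2 codons.
Cys: 2 codons.
Ile: 3 codons.
Asn: 2 codons.
Gly: 4 codons.
Leu: 6 codons.
3 × 2 × 2 × 3 × 2 × 4 × 6 = 1728.

1728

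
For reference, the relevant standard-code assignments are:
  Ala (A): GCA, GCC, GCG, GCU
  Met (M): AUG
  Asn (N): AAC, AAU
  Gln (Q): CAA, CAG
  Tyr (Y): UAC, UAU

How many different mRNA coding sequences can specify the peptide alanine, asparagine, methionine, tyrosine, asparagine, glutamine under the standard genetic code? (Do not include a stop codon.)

Ala: 4 codons.
Asn: 2 codons.
Met: 1 codon.
Tyr: 2 codons.
Asn: 2 codons.
Gln: 2 codons.
4 × 2 × 1 × 2 × 2 × 2 = 64.

64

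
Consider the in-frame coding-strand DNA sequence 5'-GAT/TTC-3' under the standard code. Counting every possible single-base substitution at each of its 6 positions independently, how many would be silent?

2

Codon 1 (GAT, Asp): 1 synonymous substitution.
Codon 2 (TTC, Phe): 1 synonymous substitution.
Total: 1 + 1 = 2.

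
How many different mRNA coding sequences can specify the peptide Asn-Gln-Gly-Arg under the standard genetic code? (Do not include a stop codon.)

Asn: 2 codons.
Gln: 2 codons.
Gly: 4 codons.
Arg: 6 codons.
2 × 2 × 4 × 6 = 96.

96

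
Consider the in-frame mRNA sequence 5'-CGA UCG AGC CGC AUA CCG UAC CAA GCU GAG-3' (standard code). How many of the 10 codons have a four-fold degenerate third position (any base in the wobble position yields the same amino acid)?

5

Codon 1 CGA (Arg): third position 4-fold.
Codon 2 UCG (Ser): third position 4-fold.
Codon 3 AGC (Ser): third position 2-fold.
Codon 4 CGC (Arg): third position 4-fold.
Codon 5 AUA (Ile): third position 3-fold.
Codon 6 CCG (Pro): third position 4-fold.
Codon 7 UAC (Tyr): third position 2-fold.
Codon 8 CAA (Gln): third position 2-fold.
Codon 9 GCU (Ala): third position 4-fold.
Codon 10 GAG (Glu): third position 2-fold.
Four-fold degenerate third positions: 5.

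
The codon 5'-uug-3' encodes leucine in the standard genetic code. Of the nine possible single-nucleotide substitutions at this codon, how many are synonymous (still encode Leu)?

2

Position 1: CUG → 1 synonymous.
Position 2: none → 0 synonymous.
Position 3: UUA → 1 synonymous.
Total: 1 + 0 + 1 = 2.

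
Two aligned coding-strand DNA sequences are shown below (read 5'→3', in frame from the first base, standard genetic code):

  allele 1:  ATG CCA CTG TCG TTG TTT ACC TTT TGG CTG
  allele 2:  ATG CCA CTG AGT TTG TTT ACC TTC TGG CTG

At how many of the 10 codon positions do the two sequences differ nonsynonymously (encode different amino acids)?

Codon 1: ATG Met / ATG Met — identical.
Codon 2: CCA Pro / CCA Pro — identical.
Codon 3: CTG Leu / CTG Leu — identical.
Codon 4: TCG Ser / AGT Ser — synonymous.
Codon 5: TTG Leu / TTG Leu — identical.
Codon 6: TTT Phe / TTT Phe — identical.
Codon 7: ACC Thr / ACC Thr — identical.
Codon 8: TTT Phe / TTC Phe — synonymous.
Codon 9: TGG Trp / TGG Trp — identical.
Codon 10: CTG Leu / CTG Leu — identical.
Nonsynonymous differences: 0.

0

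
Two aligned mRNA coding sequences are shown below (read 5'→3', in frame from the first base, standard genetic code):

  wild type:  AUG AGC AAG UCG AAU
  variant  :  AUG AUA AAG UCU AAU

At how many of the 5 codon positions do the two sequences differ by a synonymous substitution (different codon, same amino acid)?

Codon 1: AUG Met / AUG Met — identical.
Codon 2: AGC Ser / AUA Ile — nonsynonymous.
Codon 3: AAG Lys / AAG Lys — identical.
Codon 4: UCG Ser / UCU Ser — synonymous.
Codon 5: AAU Asn / AAU Asn — identical.
Synonymous differences: 1.

1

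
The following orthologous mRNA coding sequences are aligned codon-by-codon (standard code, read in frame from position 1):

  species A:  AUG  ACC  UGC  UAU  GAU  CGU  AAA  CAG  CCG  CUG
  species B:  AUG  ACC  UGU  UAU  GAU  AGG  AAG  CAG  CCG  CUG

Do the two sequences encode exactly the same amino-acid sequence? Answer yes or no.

yes

Codon 1: AUG Met / AUG Met — identical.
Codon 2: ACC Thr / ACC Thr — identical.
Codon 3: UGC Cys / UGU Cys — synonymous.
Codon 4: UAU Tyr / UAU Tyr — identical.
Codon 5: GAU Asp / GAU Asp — identical.
Codon 6: CGU Arg / AGG Arg — synonymous.
Codon 7: AAA Lys / AAG Lys — synonymous.
Codon 8: CAG Gln / CAG Gln — identical.
Codon 9: CCG Pro / CCG Pro — identical.
Codon 10: CUG Leu / CUG Leu — identical.
Nonsynonymous differences: 0 → same protein.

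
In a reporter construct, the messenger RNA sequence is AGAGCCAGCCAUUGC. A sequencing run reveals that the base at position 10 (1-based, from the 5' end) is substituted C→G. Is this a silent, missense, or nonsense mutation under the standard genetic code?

Position 10 falls in codon 4: CAU → His.
After the substitution the codon is GAU → Asp.
His ≠ Asp, so this is a missense mutation.

missense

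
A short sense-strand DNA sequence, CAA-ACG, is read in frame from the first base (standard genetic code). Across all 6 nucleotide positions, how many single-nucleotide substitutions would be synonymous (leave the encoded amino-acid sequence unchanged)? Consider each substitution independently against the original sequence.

4

Codon 1 (CAA, Gln): 1 synonymous substitution.
Codon 2 (ACG, Thr): 3 synonymous substitutions.
Total: 1 + 3 = 4.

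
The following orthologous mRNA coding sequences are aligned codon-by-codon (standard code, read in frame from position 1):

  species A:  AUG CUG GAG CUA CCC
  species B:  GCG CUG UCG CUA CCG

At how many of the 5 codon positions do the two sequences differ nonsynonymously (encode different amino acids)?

Codon 1: AUG Met / GCG Ala — nonsynonymous.
Codon 2: CUG Leu / CUG Leu — identical.
Codon 3: GAG Glu / UCG Ser — nonsynonymous.
Codon 4: CUA Leu / CUA Leu — identical.
Codon 5: CCC Pro / CCG Pro — synonymous.
Nonsynonymous differences: 2.

2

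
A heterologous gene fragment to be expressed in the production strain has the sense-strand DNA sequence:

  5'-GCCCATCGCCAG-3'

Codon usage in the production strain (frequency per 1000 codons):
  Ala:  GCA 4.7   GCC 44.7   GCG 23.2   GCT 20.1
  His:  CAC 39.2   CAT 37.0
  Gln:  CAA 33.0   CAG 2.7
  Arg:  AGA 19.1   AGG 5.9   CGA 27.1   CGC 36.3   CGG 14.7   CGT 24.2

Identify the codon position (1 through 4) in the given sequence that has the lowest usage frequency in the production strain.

4

Codon 1 GCC (Ala): 44.7 per 1000.
Codon 2 CAT (His): 37.0 per 1000.
Codon 3 CGC (Arg): 36.3 per 1000.
Codon 4 CAG (Gln): 2.7 per 1000.
Lowest frequency is 2.7 at codon 4.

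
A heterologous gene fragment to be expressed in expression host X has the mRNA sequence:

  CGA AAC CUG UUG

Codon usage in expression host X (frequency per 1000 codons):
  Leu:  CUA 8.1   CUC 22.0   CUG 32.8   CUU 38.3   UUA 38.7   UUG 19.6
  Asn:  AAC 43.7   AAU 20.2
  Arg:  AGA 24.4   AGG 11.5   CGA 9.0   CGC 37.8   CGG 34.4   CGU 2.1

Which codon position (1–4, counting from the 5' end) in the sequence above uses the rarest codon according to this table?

1

Codon 1 CGA (Arg): 9.0 per 1000.
Codon 2 AAC (Asn): 43.7 per 1000.
Codon 3 CUG (Leu): 32.8 per 1000.
Codon 4 UUG (Leu): 19.6 per 1000.
Lowest frequency is 9.0 at codon 1.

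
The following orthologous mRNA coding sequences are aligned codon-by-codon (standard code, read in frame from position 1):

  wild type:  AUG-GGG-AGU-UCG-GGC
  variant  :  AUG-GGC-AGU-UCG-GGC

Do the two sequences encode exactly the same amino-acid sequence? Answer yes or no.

yes

Codon 1: AUG Met / AUG Met — identical.
Codon 2: GGG Gly / GGC Gly — synonymous.
Codon 3: AGU Ser / AGU Ser — identical.
Codon 4: UCG Ser / UCG Ser — identical.
Codon 5: GGC Gly / GGC Gly — identical.
Nonsynonymous differences: 0 → same protein.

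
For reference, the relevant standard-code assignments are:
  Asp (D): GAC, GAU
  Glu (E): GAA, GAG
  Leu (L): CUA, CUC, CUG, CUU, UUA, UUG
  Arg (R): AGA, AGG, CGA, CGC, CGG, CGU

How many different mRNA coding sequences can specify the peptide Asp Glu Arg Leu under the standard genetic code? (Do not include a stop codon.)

Asp: 2 codons.
Glu: 2 codons.
Arg: 6 codons.
Leu: 6 codons.
2 × 2 × 6 × 6 = 144.

144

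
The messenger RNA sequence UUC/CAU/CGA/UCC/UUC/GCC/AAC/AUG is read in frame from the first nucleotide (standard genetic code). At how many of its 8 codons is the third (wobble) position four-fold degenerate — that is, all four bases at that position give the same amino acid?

Codon 1 UUC (Phe): third position 2-fold.
Codon 2 CAU (His): third position 2-fold.
Codon 3 CGA (Arg): third position 4-fold.
Codon 4 UCC (Ser): third position 4-fold.
Codon 5 UUC (Phe): third position 2-fold.
Codon 6 GCC (Ala): third position 4-fold.
Codon 7 AAC (Asn): third position 2-fold.
Codon 8 AUG (Met): third position 1-fold.
Four-fold degenerate third positions: 3.

3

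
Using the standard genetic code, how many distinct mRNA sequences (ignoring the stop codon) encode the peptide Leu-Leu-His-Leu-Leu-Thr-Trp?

Leu: 6 codons.
Leu: 6 codons.
His: 2 codons.
Leu: 6 codons.
Leu: 6 codons.
Thr: 4 codons.
Trp: 1 codon.
6 × 6 × 2 × 6 × 6 × 4 × 1 = 10368.

10368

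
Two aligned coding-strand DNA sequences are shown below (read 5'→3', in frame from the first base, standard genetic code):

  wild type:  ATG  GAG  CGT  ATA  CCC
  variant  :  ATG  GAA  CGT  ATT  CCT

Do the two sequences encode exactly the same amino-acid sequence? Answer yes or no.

yes

Codon 1: ATG Met / ATG Met — identical.
Codon 2: GAG Glu / GAA Glu — synonymous.
Codon 3: CGT Arg / CGT Arg — identical.
Codon 4: ATA Ile / ATT Ile — synonymous.
Codon 5: CCC Pro / CCT Pro — synonymous.
Nonsynonymous differences: 0 → same protein.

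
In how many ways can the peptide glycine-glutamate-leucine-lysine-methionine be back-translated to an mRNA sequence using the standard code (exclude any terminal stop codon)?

Gly: 4 codons.
Glu: 2 codons.
Leu: 6 codons.
Lys: 2 codons.
Met: 1 codon.
4 × 2 × 6 × 2 × 1 = 96.

96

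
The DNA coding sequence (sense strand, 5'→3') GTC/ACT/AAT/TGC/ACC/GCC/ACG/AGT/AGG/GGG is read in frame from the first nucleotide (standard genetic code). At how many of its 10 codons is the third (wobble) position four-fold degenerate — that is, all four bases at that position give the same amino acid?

6

Codon 1 GTC (Val): third position 4-fold.
Codon 2 ACT (Thr): third position 4-fold.
Codon 3 AAT (Asn): third position 2-fold.
Codon 4 TGC (Cys): third position 2-fold.
Codon 5 ACC (Thr): third position 4-fold.
Codon 6 GCC (Ala): third position 4-fold.
Codon 7 ACG (Thr): third position 4-fold.
Codon 8 AGT (Ser): third position 2-fold.
Codon 9 AGG (Arg): third position 2-fold.
Codon 10 GGG (Gly): third position 4-fold.
Four-fold degenerate third positions: 6.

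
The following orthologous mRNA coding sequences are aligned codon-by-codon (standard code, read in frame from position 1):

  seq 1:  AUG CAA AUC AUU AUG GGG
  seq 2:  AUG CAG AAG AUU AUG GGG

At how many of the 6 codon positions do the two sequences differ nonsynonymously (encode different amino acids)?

Codon 1: AUG Met / AUG Met — identical.
Codon 2: CAA Gln / CAG Gln — synonymous.
Codon 3: AUC Ile / AAG Lys — nonsynonymous.
Codon 4: AUU Ile / AUU Ile — identical.
Codon 5: AUG Met / AUG Met — identical.
Codon 6: GGG Gly / GGG Gly — identical.
Nonsynonymous differences: 1.

1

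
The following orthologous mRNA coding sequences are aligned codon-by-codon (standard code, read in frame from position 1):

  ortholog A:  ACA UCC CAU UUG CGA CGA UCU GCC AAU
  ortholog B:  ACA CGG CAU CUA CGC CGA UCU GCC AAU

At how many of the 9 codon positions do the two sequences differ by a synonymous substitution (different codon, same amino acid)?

2

Codon 1: ACA Thr / ACA Thr — identical.
Codon 2: UCC Ser / CGG Arg — nonsynonymous.
Codon 3: CAU His / CAU His — identical.
Codon 4: UUG Leu / CUA Leu — synonymous.
Codon 5: CGA Arg / CGC Arg — synonymous.
Codon 6: CGA Arg / CGA Arg — identical.
Codon 7: UCU Ser / UCU Ser — identical.
Codon 8: GCC Ala / GCC Ala — identical.
Codon 9: AAU Asn / AAU Asn — identical.
Synonymous differences: 2.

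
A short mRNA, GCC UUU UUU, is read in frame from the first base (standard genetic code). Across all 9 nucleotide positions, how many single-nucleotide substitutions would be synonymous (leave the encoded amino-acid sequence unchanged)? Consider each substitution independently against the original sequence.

Codon 1 (GCC, Ala): 3 synonymous substitutions.
Codon 2 (UUU, Phe): 1 synonymous substitution.
Codon 3 (UUU, Phe): 1 synonymous substitution.
Total: 3 + 1 + 1 = 5.

5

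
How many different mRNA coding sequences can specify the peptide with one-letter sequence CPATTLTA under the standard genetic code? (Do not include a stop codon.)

49152

Cys: 2 codons.
Pro: 4 codons.
Ala: 4 codons.
Thr: 4 codons.
Thr: 4 codons.
Leu: 6 codons.
Thr: 4 codons.
Ala: 4 codons.
2 × 4 × 4 × 4 × 4 × 6 × 4 × 4 = 49152.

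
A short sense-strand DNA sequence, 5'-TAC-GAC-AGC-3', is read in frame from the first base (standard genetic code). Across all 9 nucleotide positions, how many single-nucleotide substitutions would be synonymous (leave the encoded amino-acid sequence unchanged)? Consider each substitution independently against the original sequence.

3

Codon 1 (TAC, Tyr): 1 synonymous substitution.
Codon 2 (GAC, Asp): 1 synonymous substitution.
Codon 3 (AGC, Ser): 1 synonymous substitution.
Total: 1 + 1 + 1 = 3.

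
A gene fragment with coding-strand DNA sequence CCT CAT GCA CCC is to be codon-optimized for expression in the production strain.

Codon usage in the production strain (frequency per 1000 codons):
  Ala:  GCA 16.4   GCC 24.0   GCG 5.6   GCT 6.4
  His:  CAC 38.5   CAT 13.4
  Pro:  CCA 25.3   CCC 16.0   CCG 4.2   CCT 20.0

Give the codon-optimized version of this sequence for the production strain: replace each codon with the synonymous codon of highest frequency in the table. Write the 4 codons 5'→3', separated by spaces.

CCA CAC GCC CCA

Codon 1 (Pro): best is CCA at 25.3.
Codon 2 (His): best is CAC at 38.5.
Codon 3 (Ala): best is GCC at 24.0.
Codon 4 (Pro): best is CCA at 25.3.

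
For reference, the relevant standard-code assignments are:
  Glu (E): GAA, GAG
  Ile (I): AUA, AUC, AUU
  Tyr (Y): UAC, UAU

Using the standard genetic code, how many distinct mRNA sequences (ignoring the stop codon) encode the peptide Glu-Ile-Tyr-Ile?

Glu: 2 codons.
Ile: 3 codons.
Tyr: 2 codons.
Ile: 3 codons.
2 × 3 × 2 × 3 = 36.

36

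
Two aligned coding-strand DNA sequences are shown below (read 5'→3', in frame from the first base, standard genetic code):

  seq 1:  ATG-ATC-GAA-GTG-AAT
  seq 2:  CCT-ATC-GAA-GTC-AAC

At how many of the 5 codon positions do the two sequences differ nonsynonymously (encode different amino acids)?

Codon 1: ATG Met / CCT Pro — nonsynonymous.
Codon 2: ATC Ile / ATC Ile — identical.
Codon 3: GAA Glu / GAA Glu — identical.
Codon 4: GTG Val / GTC Val — synonymous.
Codon 5: AAT Asn / AAC Asn — synonymous.
Nonsynonymous differences: 1.

1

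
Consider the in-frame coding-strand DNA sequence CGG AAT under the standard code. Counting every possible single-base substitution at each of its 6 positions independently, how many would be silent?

Codon 1 (CGG, Arg): 4 synonymous substitutions.
Codon 2 (AAT, Asn): 1 synonymous substitution.
Total: 4 + 1 = 5.

5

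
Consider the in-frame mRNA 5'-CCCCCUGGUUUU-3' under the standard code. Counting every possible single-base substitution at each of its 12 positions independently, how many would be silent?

10

Codon 1 (CCC, Pro): 3 synonymous substitutions.
Codon 2 (CCU, Pro): 3 synonymous substitutions.
Codon 3 (GGU, Gly): 3 synonymous substitutions.
Codon 4 (UUU, Phe): 1 synonymous substitution.
Total: 3 + 3 + 3 + 1 = 10.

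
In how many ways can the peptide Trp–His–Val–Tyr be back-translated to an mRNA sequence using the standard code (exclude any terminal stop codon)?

Trp: 1 codon.
His: 2 codons.
Val: 4 codons.
Tyr: 2 codons.
1 × 2 × 4 × 2 = 16.

16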